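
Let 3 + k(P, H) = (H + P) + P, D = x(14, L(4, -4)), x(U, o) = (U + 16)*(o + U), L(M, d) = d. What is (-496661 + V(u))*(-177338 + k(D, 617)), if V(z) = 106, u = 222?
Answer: 87455252820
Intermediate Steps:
x(U, o) = (16 + U)*(U + o)
D = 300 (D = 14² + 16*14 + 16*(-4) + 14*(-4) = 196 + 224 - 64 - 56 = 300)
k(P, H) = -3 + H + 2*P (k(P, H) = -3 + ((H + P) + P) = -3 + (H + 2*P) = -3 + H + 2*P)
(-496661 + V(u))*(-177338 + k(D, 617)) = (-496661 + 106)*(-177338 + (-3 + 617 + 2*300)) = -496555*(-177338 + (-3 + 617 + 600)) = -496555*(-177338 + 1214) = -496555*(-176124) = 87455252820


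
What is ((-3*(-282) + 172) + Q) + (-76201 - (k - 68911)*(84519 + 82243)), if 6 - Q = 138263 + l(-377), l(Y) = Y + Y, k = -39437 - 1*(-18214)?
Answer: 15030713422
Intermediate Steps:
k = -21223 (k = -39437 + 18214 = -21223)
l(Y) = 2*Y
Q = -137503 (Q = 6 - (138263 + 2*(-377)) = 6 - (138263 - 754) = 6 - 1*137509 = 6 - 137509 = -137503)
((-3*(-282) + 172) + Q) + (-76201 - (k - 68911)*(84519 + 82243)) = ((-3*(-282) + 172) - 137503) + (-76201 - (-21223 - 68911)*(84519 + 82243)) = ((846 + 172) - 137503) + (-76201 - (-90134)*166762) = (1018 - 137503) + (-76201 - 1*(-15030926108)) = -136485 + (-76201 + 15030926108) = -136485 + 15030849907 = 15030713422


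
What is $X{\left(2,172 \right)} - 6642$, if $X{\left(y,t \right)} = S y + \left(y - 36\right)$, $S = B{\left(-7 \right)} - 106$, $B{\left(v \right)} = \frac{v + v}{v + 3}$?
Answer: $-6881$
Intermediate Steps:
$B{\left(v \right)} = \frac{2 v}{3 + v}$
$S = - \frac{205}{2}$ ($S = 2 \left(-7\right) \frac{1}{3 - 7} - 106 = 2 \left(-7\right) \frac{1}{-4} - 106 = 2 \left(-7\right) \left(- \frac{1}{4}\right) - 106 = \frac{7}{2} - 106 = - \frac{205}{2} \approx -102.5$)
$X{\left(y,t \right)} = -36 - \frac{203 y}{2}$ ($X{\left(y,t \right)} = - \frac{205 y}{2} + \left(y - 36\right) = - \frac{205 y}{2} + \left(-36 + y\right) = -36 - \frac{203 y}{2}$)
$X{\left(2,172 \right)} - 6642 = \left(-36 - 203\right) - 6642 = -239 - 6642 = -6881$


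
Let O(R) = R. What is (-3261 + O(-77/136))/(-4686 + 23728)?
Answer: -443573/2589712 ≈ -0.17128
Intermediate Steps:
(-3261 + O(-77/136))/(-4686 + 23728) = (-3261 - 77/136)/(-4686 + 23728) = (-3261 - 77*1/136)/19042 = (-3261 - 77/136)*(1/19042) = -443573/136*1/19042 = -443573/2589712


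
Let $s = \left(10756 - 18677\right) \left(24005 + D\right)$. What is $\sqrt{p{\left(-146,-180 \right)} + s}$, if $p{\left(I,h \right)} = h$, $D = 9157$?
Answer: $i \sqrt{262676382} \approx 16207.0 i$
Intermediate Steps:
$s = -262676202$ ($s = \left(10756 - 18677\right) \left(24005 + 9157\right) = \left(-7921\right) 33162 = -262676202$)
$\sqrt{p{\left(-146,-180 \right)} + s} = \sqrt{-180 - 262676202} = \sqrt{-262676382} = i \sqrt{262676382}$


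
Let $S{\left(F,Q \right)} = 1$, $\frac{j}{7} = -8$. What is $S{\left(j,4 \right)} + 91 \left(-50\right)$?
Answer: $-4549$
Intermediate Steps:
$j = -56$ ($j = 7 \left(-8\right) = -56$)
$S{\left(j,4 \right)} + 91 \left(-50\right) = 1 + 91 \left(-50\right) = 1 - 4550 = -4549$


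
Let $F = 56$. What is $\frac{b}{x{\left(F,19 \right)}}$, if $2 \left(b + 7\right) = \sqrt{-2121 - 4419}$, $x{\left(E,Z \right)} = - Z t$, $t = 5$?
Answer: $\frac{7}{95} - \frac{i \sqrt{1635}}{95} \approx 0.073684 - 0.42563 i$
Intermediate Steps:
$x{\left(E,Z \right)} = - 5 Z$ ($x{\left(E,Z \right)} = - Z 5 = - 5 Z$)
$b = -7 + i \sqrt{1635}$ ($b = -7 + \frac{\sqrt{-2121 - 4419}}{2} = -7 + \frac{\sqrt{-6540}}{2} = -7 + \frac{2 i \sqrt{1635}}{2} = -7 + i \sqrt{1635} \approx -7.0 + 40.435 i$)
$\frac{b}{x{\left(F,19 \right)}} = \frac{-7 + i \sqrt{1635}}{\left(-5\right) 19} = \frac{-7 + i \sqrt{1635}}{-95} = \left(-7 + i \sqrt{1635}\right) \left(- \frac{1}{95}\right) = \frac{7}{95} - \frac{i \sqrt{1635}}{95}$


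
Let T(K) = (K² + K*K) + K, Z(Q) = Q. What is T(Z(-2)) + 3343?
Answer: 3349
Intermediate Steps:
T(K) = K + 2*K² (T(K) = (K² + K²) + K = 2*K² + K = K + 2*K²)
T(Z(-2)) + 3343 = -2*(1 + 2*(-2)) + 3343 = -2*(1 - 4) + 3343 = -2*(-3) + 3343 = 6 + 3343 = 3349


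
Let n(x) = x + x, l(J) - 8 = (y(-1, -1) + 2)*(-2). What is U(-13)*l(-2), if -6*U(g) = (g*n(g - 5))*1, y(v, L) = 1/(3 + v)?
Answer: -234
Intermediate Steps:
l(J) = 3 (l(J) = 8 + (1/(3 - 1) + 2)*(-2) = 8 + (1/2 + 2)*(-2) = 8 + (½ + 2)*(-2) = 8 + (5/2)*(-2) = 8 - 5 = 3)
n(x) = 2*x
U(g) = -g*(-10 + 2*g)/6 (U(g) = -g*(2*(g - 5))/6 = -g*(2*(-5 + g))/6 = -g*(-10 + 2*g)/6)
U(-13)*l(-2) = ((⅓)*(-13)*(5 - 1*(-13)))*3 = ((⅓)*(-13)*(5 + 13))*3 = ((⅓)*(-13)*18)*3 = -78*3 = -234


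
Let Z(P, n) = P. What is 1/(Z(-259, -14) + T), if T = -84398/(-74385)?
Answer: -3915/1009543 ≈ -0.0038780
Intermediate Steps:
T = 4442/3915 (T = -84398*(-1/74385) = 4442/3915 ≈ 1.1346)
1/(Z(-259, -14) + T) = 1/(-259 + 4442/3915) = 1/(-1009543/3915) = -3915/1009543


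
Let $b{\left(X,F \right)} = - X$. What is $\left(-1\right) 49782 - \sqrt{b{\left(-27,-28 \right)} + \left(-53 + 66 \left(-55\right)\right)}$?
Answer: $-49782 - 2 i \sqrt{914} \approx -49782.0 - 60.465 i$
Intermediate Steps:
$\left(-1\right) 49782 - \sqrt{b{\left(-27,-28 \right)} + \left(-53 + 66 \left(-55\right)\right)} = \left(-1\right) 49782 - \sqrt{\left(-1\right) \left(-27\right) + \left(-53 + 66 \left(-55\right)\right)} = -49782 - \sqrt{27 - 3683} = -49782 - \sqrt{-3656} = -49782 - 2 i \sqrt{914}$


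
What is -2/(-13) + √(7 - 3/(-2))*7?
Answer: 2/13 + 7*√34/2 ≈ 20.562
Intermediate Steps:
-2/(-13) + √(7 - 3/(-2))*7 = -2*(-1/13) + √(7 - 3*(-½))*7 = 2/13 + √(7 + 3/2)*7 = 2/13 + √(17/2)*7 = 2/13 + (√34/2)*7 = 2/13 + 7*√34/2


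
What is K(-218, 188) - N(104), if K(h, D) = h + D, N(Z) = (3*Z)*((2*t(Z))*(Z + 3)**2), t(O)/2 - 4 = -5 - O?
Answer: 1500276930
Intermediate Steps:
t(O) = -2 - 2*O (t(O) = 8 + 2*(-5 - O) = 8 + (-10 - 2*O) = -2 - 2*O)
N(Z) = 3*Z*(3 + Z)**2*(-4 - 4*Z) (N(Z) = (3*Z)*((2*(-2 - 2*Z))*(Z + 3)**2) = (3*Z)*((-4 - 4*Z)*(3 + Z)**2) = (3*Z)*((3 + Z)**2*(-4 - 4*Z)) = 3*Z*(3 + Z)**2*(-4 - 4*Z))
K(h, D) = D + h
K(-218, 188) - N(104) = (188 - 218) - (-12)*104*(3 + 104)**2*(1 + 104) = -30 - (-12)*104*107**2*105 = -30 - (-12)*104*11449*105 = -30 - 1*(-1500276960) = -30 + 1500276960 = 1500276930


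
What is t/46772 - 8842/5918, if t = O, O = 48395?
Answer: -5779837/12581668 ≈ -0.45939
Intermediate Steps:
t = 48395
t/46772 - 8842/5918 = 48395/46772 - 8842/5918 = 48395*(1/46772) - 8842*1/5918 = 48395/46772 - 4421/2959 = -5779837/12581668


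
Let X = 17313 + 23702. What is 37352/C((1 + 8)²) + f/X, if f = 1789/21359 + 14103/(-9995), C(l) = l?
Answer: 327054599018718718/709237105899075 ≈ 461.14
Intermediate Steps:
X = 41015
f = -283344922/213483205 (f = 1789*(1/21359) + 14103*(-1/9995) = 1789/21359 - 14103/9995 = -283344922/213483205 ≈ -1.3272)
37352/C((1 + 8)²) + f/X = 37352/((1 + 8)²) - 283344922/213483205/41015 = 37352/(9²) - 283344922/213483205*1/41015 = 37352/81 - 283344922/8756013653075 = 327054599018718718/709237105899075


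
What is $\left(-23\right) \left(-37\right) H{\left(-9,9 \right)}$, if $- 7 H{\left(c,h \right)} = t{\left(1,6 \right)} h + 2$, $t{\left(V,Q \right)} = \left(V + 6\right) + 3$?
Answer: $- \frac{78292}{7} \approx -11185.0$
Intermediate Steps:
$t{\left(V,Q \right)} = 9 + V$ ($t{\left(V,Q \right)} = \left(6 + V\right) + 3 = 9 + V$)
$H{\left(c,h \right)} = - \frac{2}{7} - \frac{10 h}{7}$ ($H{\left(c,h \right)} = - \frac{\left(9 + 1\right) h + 2}{7} = - \frac{10 h + 2}{7} = - \frac{2 + 10 h}{7} = - \frac{2}{7} - \frac{10 h}{7}$)
$\left(-23\right) \left(-37\right) H{\left(-9,9 \right)} = \left(-23\right) \left(-37\right) \left(- \frac{2}{7} - \frac{90}{7}\right) = 851 \left(- \frac{2}{7} - \frac{90}{7}\right) = 851 \left(- \frac{92}{7}\right) = - \frac{78292}{7}$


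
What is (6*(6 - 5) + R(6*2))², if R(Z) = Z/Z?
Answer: 49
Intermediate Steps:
R(Z) = 1
(6*(6 - 5) + R(6*2))² = (6*(6 - 5) + 1)² = (6*1 + 1)² = (6 + 1)² = 7² = 49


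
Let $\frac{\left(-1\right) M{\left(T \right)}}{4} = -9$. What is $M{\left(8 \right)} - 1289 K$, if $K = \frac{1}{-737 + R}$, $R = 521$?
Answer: $\frac{9065}{216} \approx 41.968$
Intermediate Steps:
$M{\left(T \right)} = 36$ ($M{\left(T \right)} = \left(-4\right) \left(-9\right) = 36$)
$K = - \frac{1}{216}$ ($K = \frac{1}{-737 + 521} = \frac{1}{-216} = - \frac{1}{216} \approx -0.0046296$)
$M{\left(8 \right)} - 1289 K = 36 - - \frac{1289}{216} = 36 + \frac{1289}{216} = \frac{9065}{216}$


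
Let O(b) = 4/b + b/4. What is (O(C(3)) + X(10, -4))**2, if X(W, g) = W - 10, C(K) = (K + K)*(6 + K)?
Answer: 537289/2916 ≈ 184.26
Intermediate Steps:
C(K) = 2*K*(6 + K) (C(K) = (2*K)*(6 + K) = 2*K*(6 + K))
X(W, g) = -10 + W
O(b) = 4/b + b/4 (O(b) = 4/b + b*(1/4) = 4/b + b/4)
(O(C(3)) + X(10, -4))**2 = ((4/((2*3*(6 + 3))) + (2*3*(6 + 3))/4) + (-10 + 10))**2 = ((4/((2*3*9)) + (2*3*9)/4) + 0)**2 = ((4/54 + (1/4)*54) + 0)**2 = ((4*(1/54) + 27/2) + 0)**2 = ((2/27 + 27/2) + 0)**2 = (733/54 + 0)**2 = (733/54)**2 = 537289/2916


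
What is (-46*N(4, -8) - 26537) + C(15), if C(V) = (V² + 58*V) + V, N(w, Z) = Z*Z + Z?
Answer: -28003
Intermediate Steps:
N(w, Z) = Z + Z² (N(w, Z) = Z² + Z = Z + Z²)
C(V) = V² + 59*V
(-46*N(4, -8) - 26537) + C(15) = (-(-368)*(1 - 8) - 26537) + 15*(59 + 15) = (-(-368)*(-7) - 26537) + 15*74 = (-46*56 - 26537) + 1110 = (-2576 - 26537) + 1110 = -29113 + 1110 = -28003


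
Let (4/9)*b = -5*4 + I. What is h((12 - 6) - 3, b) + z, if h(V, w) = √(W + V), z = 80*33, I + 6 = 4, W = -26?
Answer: 2640 + I*√23 ≈ 2640.0 + 4.7958*I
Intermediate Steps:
I = -2 (I = -6 + 4 = -2)
z = 2640
b = -99/2 (b = 9*(-5*4 - 2)/4 = 9*(-20 - 2)/4 = (9/4)*(-22) = -99/2 ≈ -49.500)
h(V, w) = √(-26 + V)
h((12 - 6) - 3, b) + z = √(-26 + ((12 - 6) - 3)) + 2640 = √(-26 + (6 - 3)) + 2640 = √(-26 + 3) + 2640 = √(-23) + 2640 = I*√23 + 2640 = 2640 + I*√23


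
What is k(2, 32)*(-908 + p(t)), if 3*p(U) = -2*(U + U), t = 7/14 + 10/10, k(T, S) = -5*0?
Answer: 0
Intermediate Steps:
k(T, S) = 0
t = 3/2 (t = 7*(1/14) + 10*(⅒) = ½ + 1 = 3/2 ≈ 1.5000)
p(U) = -4*U/3 (p(U) = (-2*(U + U))/3 = (-4*U)/3 = -4*U/3)
k(2, 32)*(-908 + p(t)) = 0*(-908 - 4/3*3/2) = 0*(-908 - 2) = 0*(-910) = 0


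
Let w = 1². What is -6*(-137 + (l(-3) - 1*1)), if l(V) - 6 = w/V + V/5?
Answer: 3988/5 ≈ 797.60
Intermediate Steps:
w = 1
l(V) = 6 + 1/V + V/5 (l(V) = 6 + (1/V + V/5) = 6 + 1/V + V/5)
-6*(-137 + (l(-3) - 1*1)) = -6*(-137 + ((6 + 1/(-3) + (⅕)*(-3)) - 1*1)) = -6*(-137 + ((6 - ⅓ - ⅗) - 1)) = -6*(-137 + (76/15 - 1)) = -6*(-137 + 61/15) = -6*(-1994/15) = 3988/5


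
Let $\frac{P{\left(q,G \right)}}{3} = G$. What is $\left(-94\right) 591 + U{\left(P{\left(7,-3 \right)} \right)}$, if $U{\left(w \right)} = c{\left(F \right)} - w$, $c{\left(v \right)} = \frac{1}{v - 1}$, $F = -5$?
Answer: $- \frac{333271}{6} \approx -55545.0$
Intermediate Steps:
$P{\left(q,G \right)} = 3 G$
$c{\left(v \right)} = \frac{1}{-1 + v}$
$U{\left(w \right)} = - \frac{1}{6} - w$ ($U{\left(w \right)} = \frac{1}{-1 - 5} - w = \frac{1}{-6} - w = - \frac{1}{6} - w$)
$\left(-94\right) 591 + U{\left(P{\left(7,-3 \right)} \right)} = \left(-94\right) 591 - \left(\frac{1}{6} + 3 \left(-3\right)\right) = -55554 - - \frac{53}{6} = -55554 + \left(- \frac{1}{6} + 9\right) = -55554 + \frac{53}{6} = - \frac{333271}{6}$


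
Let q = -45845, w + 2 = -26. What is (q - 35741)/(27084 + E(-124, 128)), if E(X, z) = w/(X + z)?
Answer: -81586/27077 ≈ -3.0131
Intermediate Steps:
w = -28 (w = -2 - 26 = -28)
E(X, z) = -28/(X + z)
(q - 35741)/(27084 + E(-124, 128)) = (-45845 - 35741)/(27084 - 28/(-124 + 128)) = -81586/(27084 - 28/4) = -81586/(27084 - 28*¼) = -81586/(27084 - 7) = -81586/27077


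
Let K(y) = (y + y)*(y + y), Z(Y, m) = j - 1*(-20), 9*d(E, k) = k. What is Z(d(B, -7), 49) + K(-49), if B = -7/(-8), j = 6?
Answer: 9630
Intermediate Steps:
B = 7/8 (B = -7*(-⅛) = 7/8 ≈ 0.87500)
d(E, k) = k/9
Z(Y, m) = 26 (Z(Y, m) = 6 - 1*(-20) = 6 + 20 = 26)
K(y) = 4*y² (K(y) = (2*y)*(2*y) = 4*y²)
Z(d(B, -7), 49) + K(-49) = 26 + 4*(-49)² = 26 + 4*2401 = 26 + 9604 = 9630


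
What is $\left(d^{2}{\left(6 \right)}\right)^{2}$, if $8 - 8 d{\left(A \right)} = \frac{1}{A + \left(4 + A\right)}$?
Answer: $\frac{260144641}{268435456} \approx 0.96911$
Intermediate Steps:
$d{\left(A \right)} = 1 - \frac{1}{8 \left(4 + 2 A\right)}$ ($d{\left(A \right)} = 1 - \frac{1}{8 \left(A + \left(4 + A\right)\right)} = 1 - \frac{1}{8 \left(4 + 2 A\right)}$)
$\left(d^{2}{\left(6 \right)}\right)^{2} = \left(\left(\frac{\frac{31}{16} + 6}{2 + 6}\right)^{2}\right)^{2} = \left(\left(\frac{1}{8} \cdot \frac{127}{16}\right)^{2}\right)^{2} = \left(\left(\frac{127}{128}\right)^{2}\right)^{2} = \left(\frac{16129}{16384}\right)^{2} = \frac{260144641}{268435456}$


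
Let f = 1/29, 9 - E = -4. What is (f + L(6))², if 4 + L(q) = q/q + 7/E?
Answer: 837225/142129 ≈ 5.8906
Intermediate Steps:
E = 13 (E = 9 - 1*(-4) = 9 + 4 = 13)
f = 1/29 ≈ 0.034483
L(q) = -32/13 (L(q) = -4 + (q/q + 7/13) = -4 + (1 + 7*(1/13)) = -4 + (1 + 7/13) = -4 + 20/13 = -32/13)
(f + L(6))² = (1/29 - 32/13)² = (-915/377)² = 837225/142129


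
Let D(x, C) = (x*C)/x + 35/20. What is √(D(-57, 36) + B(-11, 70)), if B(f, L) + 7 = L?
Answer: √403/2 ≈ 10.037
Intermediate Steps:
B(f, L) = -7 + L
D(x, C) = 7/4 + C (D(x, C) = (C*x)/x + 35*(1/20) = C + 7/4 = 7/4 + C)
√(D(-57, 36) + B(-11, 70)) = √((7/4 + 36) + (-7 + 70)) = √(151/4 + 63) = √(403/4) = √403/2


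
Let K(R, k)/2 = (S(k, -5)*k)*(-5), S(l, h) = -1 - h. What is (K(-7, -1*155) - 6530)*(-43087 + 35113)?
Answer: 2631420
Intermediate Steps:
K(R, k) = -40*k (K(R, k) = 2*(((-1 - 1*(-5))*k)*(-5)) = 2*(((-1 + 5)*k)*(-5)) = 2*((4*k)*(-5)) = 2*(-20*k) = -40*k)
(K(-7, -1*155) - 6530)*(-43087 + 35113) = (-(-40)*155 - 6530)*(-43087 + 35113) = (-40*(-155) - 6530)*(-7974) = (6200 - 6530)*(-7974) = -330*(-7974) = 2631420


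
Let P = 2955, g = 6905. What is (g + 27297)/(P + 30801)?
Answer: 17101/16878 ≈ 1.0132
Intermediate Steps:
(g + 27297)/(P + 30801) = (6905 + 27297)/(2955 + 30801) = 34202/33756 = 34202*(1/33756) = 17101/16878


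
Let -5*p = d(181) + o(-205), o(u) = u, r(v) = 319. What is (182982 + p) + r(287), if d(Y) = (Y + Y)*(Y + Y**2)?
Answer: -11008294/5 ≈ -2.2017e+6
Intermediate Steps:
d(Y) = 2*Y*(Y + Y**2) (d(Y) = (2*Y)*(Y + Y**2) = 2*Y*(Y + Y**2))
p = -11924799/5 (p = -(2*181**2*(1 + 181) - 205)/5 = -(2*32761*182 - 205)/5 = -(11925004 - 205)/5 = -1/5*11924799 = -11924799/5 ≈ -2.3850e+6)
(182982 + p) + r(287) = (182982 - 11924799/5) + 319 = -11009889/5 + 319 = -11008294/5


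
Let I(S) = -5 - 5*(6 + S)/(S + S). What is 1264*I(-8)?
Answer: -7110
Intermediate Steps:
I(S) = -5 - 5*(6 + S)/(2*S)
1264*I(-8) = 1264*(-15/2 - 15/(-8)) = 1264*(-15/2 - 15*(-1/8)) = 1264*(-15/2 + 15/8) = 1264*(-45/8) = -7110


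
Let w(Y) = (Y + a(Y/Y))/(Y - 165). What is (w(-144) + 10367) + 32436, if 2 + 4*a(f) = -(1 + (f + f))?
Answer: 52905089/1236 ≈ 42804.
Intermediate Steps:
a(f) = -¾ - f/2 (a(f) = -½ + (-(1 + (f + f)))/4 = -½ + (-(1 + 2*f))/4 = -½ + (-1 - 2*f)/4 = -½ + (-¼ - f/2) = -¾ - f/2)
w(Y) = (-5/4 + Y)/(-165 + Y) (w(Y) = (Y + (-¾ - Y/(2*Y)))/(Y - 165) = (Y + (-¾ - ½*1))/(-165 + Y) = (Y + (-¾ - ½))/(-165 + Y) = (Y - 5/4)/(-165 + Y) = (-5/4 + Y)/(-165 + Y))
(w(-144) + 10367) + 32436 = ((-5/4 - 144)/(-165 - 144) + 10367) + 32436 = (-581/4/(-309) + 10367) + 32436 = (-1/309*(-581/4) + 10367) + 32436 = (581/1236 + 10367) + 32436 = 12814193/1236 + 32436 = 52905089/1236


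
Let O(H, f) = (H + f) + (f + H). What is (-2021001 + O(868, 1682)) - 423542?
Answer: -2439443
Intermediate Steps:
O(H, f) = 2*H + 2*f (O(H, f) = (H + f) + (H + f) = 2*H + 2*f)
(-2021001 + O(868, 1682)) - 423542 = (-2021001 + (2*868 + 2*1682)) - 423542 = (-2021001 + (1736 + 3364)) - 423542 = (-2021001 + 5100) - 423542 = -2015901 - 423542 = -2439443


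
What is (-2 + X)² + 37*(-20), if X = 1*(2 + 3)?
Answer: -731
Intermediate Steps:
X = 5 (X = 1*5 = 5)
(-2 + X)² + 37*(-20) = (-2 + 5)² + 37*(-20) = 3² - 740 = 9 - 740 = -731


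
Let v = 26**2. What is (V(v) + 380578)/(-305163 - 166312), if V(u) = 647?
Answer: -15249/18859 ≈ -0.80858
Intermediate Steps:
v = 676
(V(v) + 380578)/(-305163 - 166312) = (647 + 380578)/(-305163 - 166312) = 381225/(-471475) = 381225*(-1/471475) = -15249/18859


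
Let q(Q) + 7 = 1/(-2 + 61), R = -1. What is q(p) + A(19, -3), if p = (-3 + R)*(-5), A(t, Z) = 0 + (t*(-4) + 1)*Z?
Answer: 12863/59 ≈ 218.02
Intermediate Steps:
A(t, Z) = Z*(1 - 4*t) (A(t, Z) = 0 + (-4*t + 1)*Z = 0 + (1 - 4*t)*Z = 0 + Z*(1 - 4*t) = Z*(1 - 4*t))
p = 20 (p = (-3 - 1)*(-5) = -4*(-5) = 20)
q(Q) = -412/59 (q(Q) = -7 + 1/(-2 + 61) = -7 + 1/59 = -412/59)
q(p) + A(19, -3) = -412/59 - 3*(1 - 4*19) = -412/59 - 3*(1 - 76) = -412/59 - 3*(-75) = -412/59 + 225 = 12863/59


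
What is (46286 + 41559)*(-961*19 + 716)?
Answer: -1541064835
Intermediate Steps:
(46286 + 41559)*(-961*19 + 716) = 87845*(-18259 + 716) = 87845*(-17543) = -1541064835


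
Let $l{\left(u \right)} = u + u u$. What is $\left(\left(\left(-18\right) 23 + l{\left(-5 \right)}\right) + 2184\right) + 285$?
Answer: $2075$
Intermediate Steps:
$l{\left(u \right)} = u + u^{2}$
$\left(\left(\left(-18\right) 23 + l{\left(-5 \right)}\right) + 2184\right) + 285 = \left(\left(\left(-18\right) 23 - 5 \left(1 - 5\right)\right) + 2184\right) + 285 = \left(\left(-414 - -20\right) + 2184\right) + 285 = \left(\left(-414 + 20\right) + 2184\right) + 285 = \left(-394 + 2184\right) + 285 = 1790 + 285 = 2075$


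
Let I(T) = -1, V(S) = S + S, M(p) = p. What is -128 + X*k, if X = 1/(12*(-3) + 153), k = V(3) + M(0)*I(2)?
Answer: -4990/39 ≈ -127.95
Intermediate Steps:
V(S) = 2*S
k = 6 (k = 2*3 + 0*(-1) = 6 + 0 = 6)
X = 1/117 (X = 1/(-36 + 153) = 1/117 ≈ 0.0085470)
-128 + X*k = -128 + (1/117)*6 = -128 + 2/39 = -4990/39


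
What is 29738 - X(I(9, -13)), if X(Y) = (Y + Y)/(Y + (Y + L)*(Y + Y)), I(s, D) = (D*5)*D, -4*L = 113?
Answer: 97213518/3269 ≈ 29738.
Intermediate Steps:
L = -113/4 (L = -1/4*113 = -113/4 ≈ -28.250)
I(s, D) = 5*D**2 (I(s, D) = (5*D)*D = 5*D**2)
X(Y) = 2*Y/(Y + 2*Y*(-113/4 + Y)) (X(Y) = (Y + Y)/(Y + (Y - 113/4)*(Y + Y)) = (2*Y)/(Y + (-113/4 + Y)*(2*Y)) = (2*Y)/(Y + 2*Y*(-113/4 + Y)) = 2*Y/(Y + 2*Y*(-113/4 + Y)))
29738 - X(I(9, -13)) = 29738 - 4/(-111 + 4*(5*(-13)**2)) = 29738 - 4/(-111 + 4*(5*169)) = 29738 - 4/(-111 + 4*845) = 29738 - 4/(-111 + 3380) = 29738 - 4/3269 = 97213518/3269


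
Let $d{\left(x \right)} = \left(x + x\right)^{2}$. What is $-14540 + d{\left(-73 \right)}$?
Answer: $6776$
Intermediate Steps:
$d{\left(x \right)} = 4 x^{2}$ ($d{\left(x \right)} = \left(2 x\right)^{2} = 4 x^{2}$)
$-14540 + d{\left(-73 \right)} = -14540 + 4 \left(-73\right)^{2} = -14540 + 4 \cdot 5329 = -14540 + 21316 = 6776$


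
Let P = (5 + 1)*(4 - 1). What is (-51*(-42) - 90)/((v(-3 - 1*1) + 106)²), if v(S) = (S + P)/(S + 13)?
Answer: 41553/234256 ≈ 0.17738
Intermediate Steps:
P = 18 (P = 6*3 = 18)
v(S) = (18 + S)/(13 + S) (v(S) = (S + 18)/(S + 13) = (18 + S)/(13 + S))
(-51*(-42) - 90)/((v(-3 - 1*1) + 106)²) = (-51*(-42) - 90)/(((18 + (-3 - 1*1))/(13 + (-3 - 1*1)) + 106)²) = (2142 - 90)/(((18 + (-3 - 1))/(13 + (-3 - 1)) + 106)²) = 2052/(((18 - 4)/(13 - 4) + 106)²) = 2052/((14/9 + 106)²) = 2052/((968/9)²) = 2052/(937024/81) = 2052*(81/937024) = 41553/234256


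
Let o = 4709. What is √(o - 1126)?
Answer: √3583 ≈ 59.858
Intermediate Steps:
√(o - 1126) = √(4709 - 1126) = √3583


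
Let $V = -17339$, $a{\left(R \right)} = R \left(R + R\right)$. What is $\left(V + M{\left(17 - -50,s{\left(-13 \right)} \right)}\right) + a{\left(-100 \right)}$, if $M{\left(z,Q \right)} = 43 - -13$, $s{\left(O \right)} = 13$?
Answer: $2717$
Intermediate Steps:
$a{\left(R \right)} = 2 R^{2}$ ($a{\left(R \right)} = R 2 R = 2 R^{2}$)
$M{\left(z,Q \right)} = 56$ ($M{\left(z,Q \right)} = 43 + 13 = 56$)
$\left(V + M{\left(17 - -50,s{\left(-13 \right)} \right)}\right) + a{\left(-100 \right)} = \left(-17339 + 56\right) + 2 \left(-100\right)^{2} = -17283 + 2 \cdot 10000 = -17283 + 20000 = 2717$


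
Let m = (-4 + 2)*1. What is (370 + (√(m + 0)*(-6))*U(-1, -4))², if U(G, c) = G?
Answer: 136828 + 4440*I*√2 ≈ 1.3683e+5 + 6279.1*I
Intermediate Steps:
m = -2 (m = -2*1 = -2)
(370 + (√(m + 0)*(-6))*U(-1, -4))² = (370 + (√(-2 + 0)*(-6))*(-1))² = (370 + (√(-2)*(-6))*(-1))² = (370 + ((I*√2)*(-6))*(-1))² = (370 - 6*I*√2*(-1))² = (370 + 6*I*√2)²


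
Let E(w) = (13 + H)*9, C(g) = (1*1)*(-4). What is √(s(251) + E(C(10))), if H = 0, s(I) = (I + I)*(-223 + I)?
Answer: √14173 ≈ 119.05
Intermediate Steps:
s(I) = 2*I*(-223 + I) (s(I) = (2*I)*(-223 + I) = 2*I*(-223 + I))
C(g) = -4 (C(g) = 1*(-4) = -4)
E(w) = 117 (E(w) = (13 + 0)*9 = 13*9 = 117)
√(s(251) + E(C(10))) = √(2*251*(-223 + 251) + 117) = √(2*251*28 + 117) = √(14056 + 117) = √14173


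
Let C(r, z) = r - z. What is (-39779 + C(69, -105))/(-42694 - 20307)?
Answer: 39605/63001 ≈ 0.62864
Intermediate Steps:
(-39779 + C(69, -105))/(-42694 - 20307) = (-39779 + (69 - 1*(-105)))/(-42694 - 20307) = (-39779 + (69 + 105))/(-63001) = (-39779 + 174)*(-1/63001) = -39605*(-1/63001) = 39605/63001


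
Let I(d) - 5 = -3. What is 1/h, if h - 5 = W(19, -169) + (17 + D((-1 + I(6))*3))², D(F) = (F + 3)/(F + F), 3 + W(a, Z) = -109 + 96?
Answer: 1/313 ≈ 0.0031949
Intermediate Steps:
W(a, Z) = -16 (W(a, Z) = -3 + (-109 + 96) = -3 - 13 = -16)
I(d) = 2 (I(d) = 5 - 3 = 2)
D(F) = (3 + F)/(2*F) (D(F) = (3 + F)/((2*F)) = (3 + F)*(1/(2*F)) = (3 + F)/(2*F))
h = 313 (h = 5 + (-16 + (17 + (3 + (-1 + 2)*3)/(2*(((-1 + 2)*3))))²) = 5 + (-16 + (17 + (3 + 1*3)/(2*((1*3))))²) = 5 + (-16 + (17 + (½)*(3 + 3)/3)²) = 5 + (-16 + (17 + (½)*(⅓)*6)²) = 5 + (-16 + (17 + 1)²) = 5 + (-16 + 18²) = 5 + (-16 + 324) = 5 + 308 = 313)
1/h = 1/313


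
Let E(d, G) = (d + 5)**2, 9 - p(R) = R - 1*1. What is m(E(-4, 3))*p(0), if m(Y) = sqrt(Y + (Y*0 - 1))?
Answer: 0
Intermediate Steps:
p(R) = 10 - R (p(R) = 9 - (R - 1*1) = 9 - (R - 1) = 9 - (-1 + R) = 9 + (1 - R) = 10 - R)
E(d, G) = (5 + d)**2
m(Y) = sqrt(-1 + Y) (m(Y) = sqrt(Y + (0 - 1)) = sqrt(Y - 1) = sqrt(-1 + Y))
m(E(-4, 3))*p(0) = sqrt(-1 + (5 - 4)**2)*(10 - 1*0) = sqrt(-1 + 1**2)*(10 + 0) = sqrt(-1 + 1)*10 = sqrt(0)*10 = 0*10 = 0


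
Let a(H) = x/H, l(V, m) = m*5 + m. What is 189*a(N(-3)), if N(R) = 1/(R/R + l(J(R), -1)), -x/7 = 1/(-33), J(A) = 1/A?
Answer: -2205/11 ≈ -200.45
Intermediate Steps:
l(V, m) = 6*m (l(V, m) = 5*m + m = 6*m)
x = 7/33 (x = -7/(-33) = -7*(-1/33) = 7/33 ≈ 0.21212)
N(R) = -⅕ (N(R) = 1/(R/R + 6*(-1)) = 1/(1 - 6) = 1/(-5) = -⅕)
a(H) = 7/(33*H)
189*a(N(-3)) = 189*(7/(33*(-⅕))) = 189*((7/33)*(-5)) = 189*(-35/33) = -2205/11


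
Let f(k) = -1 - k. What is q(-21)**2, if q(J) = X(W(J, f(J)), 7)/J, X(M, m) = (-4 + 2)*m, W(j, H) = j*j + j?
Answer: 4/9 ≈ 0.44444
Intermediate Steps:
W(j, H) = j + j**2 (W(j, H) = j**2 + j = j + j**2)
X(M, m) = -2*m
q(J) = -14/J (q(J) = (-2*7)/J = -14/J)
q(-21)**2 = (-14/(-21))**2 = (-14*(-1/21))**2 = (2/3)**2 = 4/9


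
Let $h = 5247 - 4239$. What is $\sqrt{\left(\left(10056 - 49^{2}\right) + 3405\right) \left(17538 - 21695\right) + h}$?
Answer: $2 i \sqrt{11493853} \approx 6780.5 i$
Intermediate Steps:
$h = 1008$
$\sqrt{\left(\left(10056 - 49^{2}\right) + 3405\right) \left(17538 - 21695\right) + h} = \sqrt{\left(\left(10056 - 49^{2}\right) + 3405\right) \left(17538 - 21695\right) + 1008} = \sqrt{\left(\left(10056 - 2401\right) + 3405\right) \left(-4157\right) + 1008} = \sqrt{\left(7655 + 3405\right) \left(-4157\right) + 1008} = \sqrt{11060 \left(-4157\right) + 1008} = \sqrt{-45976420 + 1008} = \sqrt{-45975412} = 2 i \sqrt{11493853}$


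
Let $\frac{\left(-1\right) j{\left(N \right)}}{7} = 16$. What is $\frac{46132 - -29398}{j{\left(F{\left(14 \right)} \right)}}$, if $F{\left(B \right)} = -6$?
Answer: $- \frac{5395}{8} \approx -674.38$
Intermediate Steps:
$j{\left(N \right)} = -112$ ($j{\left(N \right)} = \left(-7\right) 16 = -112$)
$\frac{46132 - -29398}{j{\left(F{\left(14 \right)} \right)}} = \frac{46132 - -29398}{-112} = \left(46132 + 29398\right) \left(- \frac{1}{112}\right) = 75530 \left(- \frac{1}{112}\right) = - \frac{5395}{8}$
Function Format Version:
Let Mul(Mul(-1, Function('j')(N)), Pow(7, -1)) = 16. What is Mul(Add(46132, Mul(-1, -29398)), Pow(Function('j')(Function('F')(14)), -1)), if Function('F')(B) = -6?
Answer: Rational(-5395, 8) ≈ -674.38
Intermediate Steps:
Function('j')(N) = -112 (Function('j')(N) = Mul(-7, 16) = -112)
Mul(Add(46132, Mul(-1, -29398)), Pow(Function('j')(Function('F')(14)), -1)) = Mul(Add(46132, Mul(-1, -29398)), Pow(-112, -1)) = Mul(Add(46132, 29398), Rational(-1, 112)) = Mul(75530, Rational(-1, 112)) = Rational(-5395, 8)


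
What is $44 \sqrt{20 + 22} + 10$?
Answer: $10 + 44 \sqrt{42} \approx 295.15$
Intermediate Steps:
$44 \sqrt{20 + 22} + 10 = 44 \sqrt{42} + 10 = 10 + 44 \sqrt{42}$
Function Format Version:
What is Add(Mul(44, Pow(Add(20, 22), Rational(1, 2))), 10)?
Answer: Add(10, Mul(44, Pow(42, Rational(1, 2)))) ≈ 295.15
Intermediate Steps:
Add(Mul(44, Pow(Add(20, 22), Rational(1, 2))), 10) = Add(Mul(44, Pow(42, Rational(1, 2))), 10) = Add(10, Mul(44, Pow(42, Rational(1, 2))))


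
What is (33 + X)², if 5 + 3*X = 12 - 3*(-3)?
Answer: 13225/9 ≈ 1469.4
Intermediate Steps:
X = 16/3 (X = -5/3 + (12 - 3*(-3))/3 = -5/3 + (12 + 9)/3 = -5/3 + (⅓)*21 = -5/3 + 7 = 16/3 ≈ 5.3333)
(33 + X)² = (33 + 16/3)² = (115/3)² = 13225/9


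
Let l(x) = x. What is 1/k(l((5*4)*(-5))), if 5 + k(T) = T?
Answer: -1/105 ≈ -0.0095238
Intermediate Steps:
k(T) = -5 + T
1/k(l((5*4)*(-5))) = 1/(-5 + (5*4)*(-5)) = 1/(-5 + 20*(-5)) = 1/(-5 - 100) = 1/(-105) = -1/105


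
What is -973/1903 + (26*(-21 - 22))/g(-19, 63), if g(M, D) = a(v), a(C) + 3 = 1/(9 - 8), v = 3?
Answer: 1062804/1903 ≈ 558.49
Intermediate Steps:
a(C) = -2 (a(C) = -3 + 1/(9 - 8) = -3 + 1/1 = -3 + 1 = -2)
g(M, D) = -2
-973/1903 + (26*(-21 - 22))/g(-19, 63) = -973/1903 + (26*(-21 - 22))/(-2) = -973*1/1903 + (26*(-43))*(-1/2) = -973/1903 - 1118*(-1/2) = -973/1903 + 559 = 1062804/1903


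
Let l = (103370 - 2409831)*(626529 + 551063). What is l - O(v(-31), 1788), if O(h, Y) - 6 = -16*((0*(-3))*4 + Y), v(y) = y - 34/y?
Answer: -2716069993310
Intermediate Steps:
l = -2716070021912 (l = -2306461*1177592 = -2716070021912)
O(h, Y) = 6 - 16*Y (O(h, Y) = 6 - 16*((0*(-3))*4 + Y) = 6 - 16*(0*4 + Y) = 6 - 16*(0 + Y) = 6 - 16*Y)
l - O(v(-31), 1788) = -2716070021912 - (6 - 16*1788) = -2716070021912 - (6 - 28608) = -2716070021912 - 1*(-28602) = -2716070021912 + 28602 = -2716069993310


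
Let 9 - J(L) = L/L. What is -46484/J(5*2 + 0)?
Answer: -11621/2 ≈ -5810.5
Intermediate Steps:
J(L) = 8 (J(L) = 9 - L/L = 9 - 1*1 = 9 - 1 = 8)
-46484/J(5*2 + 0) = -46484/8 = -46484*1/8 = -11621/2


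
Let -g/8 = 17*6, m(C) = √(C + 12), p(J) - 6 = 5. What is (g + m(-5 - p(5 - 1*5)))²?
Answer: 665852 - 3264*I ≈ 6.6585e+5 - 3264.0*I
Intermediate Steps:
p(J) = 11 (p(J) = 6 + 5 = 11)
m(C) = √(12 + C)
g = -816 (g = -136*6 = -8*102 = -816)
(g + m(-5 - p(5 - 1*5)))² = (-816 + √(12 + (-5 - 1*11)))² = (-816 + √(12 + (-5 - 11)))² = (-816 + √(12 - 16))² = (-816 + √(-4))² = (-816 + 2*I)²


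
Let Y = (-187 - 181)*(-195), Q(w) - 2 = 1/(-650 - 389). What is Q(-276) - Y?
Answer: -74556563/1039 ≈ -71758.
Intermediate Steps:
Q(w) = 2077/1039 (Q(w) = 2 + 1/(-650 - 389) = 2 + 1/(-1039) = 2 - 1/1039 = 2077/1039)
Y = 71760 (Y = -368*(-195) = 71760)
Q(-276) - Y = 2077/1039 - 1*71760 = 2077/1039 - 71760 = -74556563/1039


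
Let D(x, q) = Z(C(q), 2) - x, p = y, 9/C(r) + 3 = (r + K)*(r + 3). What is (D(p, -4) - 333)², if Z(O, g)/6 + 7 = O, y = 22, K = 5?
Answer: 674041/4 ≈ 1.6851e+5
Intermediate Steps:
C(r) = 9/(-3 + (3 + r)*(5 + r)) (C(r) = 9/(-3 + (r + 5)*(r + 3)) = 9/(-3 + (5 + r)*(3 + r)) = 9/(-3 + (3 + r)*(5 + r)))
Z(O, g) = -42 + 6*O
p = 22
D(x, q) = -42 - x + 54/(12 + q² + 8*q) (D(x, q) = (-42 + 6*(9/(12 + q² + 8*q))) - x = (-42 + 54/(12 + q² + 8*q)) - x = -42 - x + 54/(12 + q² + 8*q))
(D(p, -4) - 333)² = ((-42 - 1*22 + 54/(12 + (-4)² + 8*(-4))) - 333)² = ((-42 - 22 + 54/(12 + 16 - 32)) - 333)² = ((-42 - 22 + 54/(-4)) - 333)² = ((-42 - 22 + 54*(-¼)) - 333)² = ((-42 - 22 - 27/2) - 333)² = (-155/2 - 333)² = (-821/2)² = 674041/4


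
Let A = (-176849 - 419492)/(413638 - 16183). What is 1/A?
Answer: -397455/596341 ≈ -0.66649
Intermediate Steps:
A = -596341/397455 ≈ -1.5004
1/A = 1/(-596341/397455) = -397455/596341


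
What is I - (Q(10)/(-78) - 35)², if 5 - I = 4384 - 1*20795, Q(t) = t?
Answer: 23091836/1521 ≈ 15182.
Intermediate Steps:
I = 16416 (I = 5 - (4384 - 1*20795) = 5 - (4384 - 20795) = 5 - 1*(-16411) = 5 + 16411 = 16416)
I - (Q(10)/(-78) - 35)² = 16416 - (10/(-78) - 35)² = 16416 - (10*(-1/78) - 35)² = 16416 - (-5/39 - 35)² = 16416 - (-1370/39)² = 16416 - 1*1876900/1521 = 16416 - 1876900/1521 = 23091836/1521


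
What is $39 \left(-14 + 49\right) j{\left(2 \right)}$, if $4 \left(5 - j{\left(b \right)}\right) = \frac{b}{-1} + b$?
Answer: $6825$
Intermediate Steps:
$j{\left(b \right)} = 5$ ($j{\left(b \right)} = 5 - \frac{\frac{b}{-1} + b}{4} = 5 - \frac{b \left(-1\right) + b}{4} = 5 - \frac{- b + b}{4} = 5 - 0 = 5 + 0 = 5$)
$39 \left(-14 + 49\right) j{\left(2 \right)} = 39 \left(-14 + 49\right) 5 = 39 \cdot 35 \cdot 5 = 1365 \cdot 5 = 6825$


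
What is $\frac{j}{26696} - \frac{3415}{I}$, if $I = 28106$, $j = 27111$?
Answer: $\frac{7136329}{7982104} \approx 0.89404$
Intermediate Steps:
$\frac{j}{26696} - \frac{3415}{I} = \frac{27111}{26696} - \frac{3415}{28106} = \frac{7136329}{7982104}$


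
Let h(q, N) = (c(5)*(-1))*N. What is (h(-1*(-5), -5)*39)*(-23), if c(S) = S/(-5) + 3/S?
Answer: 1794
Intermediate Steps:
c(S) = 3/S - S/5 (c(S) = S*(-1/5) + 3/S = -S/5 + 3/S = 3/S - S/5)
h(q, N) = 2*N/5 (h(q, N) = ((3/5 - 1/5*5)*(-1))*N = ((3*(1/5) - 1)*(-1))*N = ((3/5 - 1)*(-1))*N = (-2/5*(-1))*N = 2*N/5)
(h(-1*(-5), -5)*39)*(-23) = (((2/5)*(-5))*39)*(-23) = -2*39*(-23) = -78*(-23) = 1794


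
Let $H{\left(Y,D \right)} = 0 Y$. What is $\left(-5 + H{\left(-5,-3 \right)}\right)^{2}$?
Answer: $25$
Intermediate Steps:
$H{\left(Y,D \right)} = 0$
$\left(-5 + H{\left(-5,-3 \right)}\right)^{2} = \left(-5 + 0\right)^{2} = \left(-5\right)^{2} = 25$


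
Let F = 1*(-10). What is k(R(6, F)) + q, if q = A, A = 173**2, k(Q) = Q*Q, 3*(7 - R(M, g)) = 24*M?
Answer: 31610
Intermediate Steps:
F = -10
R(M, g) = 7 - 8*M
k(Q) = Q**2
A = 29929
q = 29929
k(R(6, F)) + q = (7 - 8*6)**2 + 29929 = (7 - 48)**2 + 29929 = (-41)**2 + 29929 = 1681 + 29929 = 31610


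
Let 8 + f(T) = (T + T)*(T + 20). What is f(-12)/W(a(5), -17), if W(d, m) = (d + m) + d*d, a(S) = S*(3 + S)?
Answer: -200/1623 ≈ -0.12323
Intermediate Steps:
f(T) = -8 + 2*T*(20 + T) (f(T) = -8 + (T + T)*(T + 20) = -8 + (2*T)*(20 + T) = -8 + 2*T*(20 + T))
W(d, m) = d + m + d**2 (W(d, m) = (d + m) + d**2 = d + m + d**2)
f(-12)/W(a(5), -17) = (-8 + 2*(-12)**2 + 40*(-12))/(5*(3 + 5) - 17 + (5*(3 + 5))**2) = (-8 + 2*144 - 480)/(5*8 - 17 + (5*8)**2) = (-8 + 288 - 480)/(40 - 17 + 40**2) = -200/(40 - 17 + 1600) = -200/1623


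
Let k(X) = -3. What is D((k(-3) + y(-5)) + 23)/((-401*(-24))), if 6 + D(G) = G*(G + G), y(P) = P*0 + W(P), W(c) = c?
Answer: 37/802 ≈ 0.046135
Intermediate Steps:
y(P) = P (y(P) = P*0 + P = 0 + P = P)
D(G) = -6 + 2*G**2 (D(G) = -6 + G*(G + G) = -6 + G*(2*G) = -6 + 2*G**2)
D((k(-3) + y(-5)) + 23)/((-401*(-24))) = (-6 + 2*((-3 - 5) + 23)**2)/((-401*(-24))) = (-6 + 2*(-8 + 23)**2)/9624 = (-6 + 2*15**2)*(1/9624) = (-6 + 2*225)*(1/9624) = (-6 + 450)*(1/9624) = 444*(1/9624) = 37/802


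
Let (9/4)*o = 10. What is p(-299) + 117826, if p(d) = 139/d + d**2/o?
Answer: 1649771491/11960 ≈ 1.3794e+5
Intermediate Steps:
o = 40/9 (o = (4/9)*10 = 40/9 ≈ 4.4444)
p(d) = 139/d + 9*d**2/40 (p(d) = 139/d + d**2/(40/9) = 139/d + d**2*(9/40) = 139/d + 9*d**2/40)
p(-299) + 117826 = (1/40)*(5560 + 9*(-299)**3)/(-299) + 117826 = (1/40)*(-1/299)*(5560 + 9*(-26730899)) + 117826 = (1/40)*(-1/299)*(5560 - 240578091) + 117826 = (1/40)*(-1/299)*(-240572531) + 117826 = 240572531/11960 + 117826 = 1649771491/11960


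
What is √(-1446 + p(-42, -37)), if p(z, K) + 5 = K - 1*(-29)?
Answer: I*√1459 ≈ 38.197*I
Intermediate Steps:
p(z, K) = 24 + K (p(z, K) = -5 + (K - 1*(-29)) = -5 + (K + 29) = -5 + (29 + K) = 24 + K)
√(-1446 + p(-42, -37)) = √(-1446 + (24 - 37)) = √(-1446 - 13) = √(-1459) = I*√1459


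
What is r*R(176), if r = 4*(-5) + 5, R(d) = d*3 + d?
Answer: -10560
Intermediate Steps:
R(d) = 4*d (R(d) = 3*d + d = 4*d)
r = -15 (r = -20 + 5 = -15)
r*R(176) = -60*176 = -15*704 = -10560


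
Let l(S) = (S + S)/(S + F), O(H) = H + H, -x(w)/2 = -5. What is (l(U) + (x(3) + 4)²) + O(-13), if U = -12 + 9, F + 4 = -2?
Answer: 512/3 ≈ 170.67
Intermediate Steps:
F = -6 (F = -4 - 2 = -6)
x(w) = 10 (x(w) = -2*(-5) = 10)
O(H) = 2*H
U = -3
l(S) = 2*S/(-6 + S) (l(S) = (S + S)/(S - 6) = (2*S)/(-6 + S) = 2*S/(-6 + S))
(l(U) + (x(3) + 4)²) + O(-13) = (2*(-3)/(-6 - 3) + (10 + 4)²) + 2*(-13) = (2*(-3)/(-9) + 14²) - 26 = (2*(-3)*(-⅑) + 196) - 26 = (⅔ + 196) - 26 = 590/3 - 26 = 512/3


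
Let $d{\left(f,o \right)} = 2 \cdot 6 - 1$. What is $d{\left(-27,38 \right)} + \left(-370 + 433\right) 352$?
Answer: $22187$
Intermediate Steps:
$d{\left(f,o \right)} = 11$ ($d{\left(f,o \right)} = 12 - 1 = 11$)
$d{\left(-27,38 \right)} + \left(-370 + 433\right) 352 = 11 + \left(-370 + 433\right) 352 = 11 + 63 \cdot 352 = 11 + 22176 = 22187$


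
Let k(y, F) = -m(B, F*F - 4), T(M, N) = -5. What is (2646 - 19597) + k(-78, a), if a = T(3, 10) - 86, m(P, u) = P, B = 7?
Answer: -16958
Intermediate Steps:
a = -91 (a = -5 - 86 = -91)
k(y, F) = -7 (k(y, F) = -1*7 = -7)
(2646 - 19597) + k(-78, a) = (2646 - 19597) - 7 = -16951 - 7 = -16958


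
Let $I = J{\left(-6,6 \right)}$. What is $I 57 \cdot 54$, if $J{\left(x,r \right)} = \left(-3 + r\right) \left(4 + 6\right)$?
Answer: $92340$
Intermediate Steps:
$J{\left(x,r \right)} = -30 + 10 r$ ($J{\left(x,r \right)} = \left(-3 + r\right) 10 = -30 + 10 r$)
$I = 30$ ($I = -30 + 10 \cdot 6 = -30 + 60 = 30$)
$I 57 \cdot 54 = 30 \cdot 57 \cdot 54 = 1710 \cdot 54 = 92340$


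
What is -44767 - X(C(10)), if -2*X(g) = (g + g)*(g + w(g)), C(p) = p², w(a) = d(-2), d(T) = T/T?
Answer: -34667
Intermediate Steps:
d(T) = 1
w(a) = 1
X(g) = -g*(1 + g) (X(g) = -(g + g)*(g + 1)/2 = -2*g*(1 + g)/2 = -g*(1 + g))
-44767 - X(C(10)) = -44767 - (-1)*10²*(1 + 10²) = -44767 - (-1)*100*(1 + 100) = -44767 - (-1)*100*101 = -44767 - 1*(-10100) = -44767 + 10100 = -34667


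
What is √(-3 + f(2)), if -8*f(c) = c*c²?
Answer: 2*I ≈ 2.0*I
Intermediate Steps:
f(c) = -c³/8 (f(c) = -c*c²/8 = -c³/8)
√(-3 + f(2)) = √(-3 - ⅛*2³) = √(-3 - ⅛*8) = √(-3 - 1) = √(-4) = 2*I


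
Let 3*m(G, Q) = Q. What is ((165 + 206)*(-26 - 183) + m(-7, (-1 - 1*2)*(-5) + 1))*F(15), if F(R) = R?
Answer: -1163005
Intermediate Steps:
m(G, Q) = Q/3
((165 + 206)*(-26 - 183) + m(-7, (-1 - 1*2)*(-5) + 1))*F(15) = ((165 + 206)*(-26 - 183) + ((-1 - 1*2)*(-5) + 1)/3)*15 = (371*(-209) + ((-1 - 2)*(-5) + 1)/3)*15 = (-77539 + (-3*(-5) + 1)/3)*15 = (-77539 + (15 + 1)/3)*15 = (-77539 + (1/3)*16)*15 = (-77539 + 16/3)*15 = -232601/3*15 = -1163005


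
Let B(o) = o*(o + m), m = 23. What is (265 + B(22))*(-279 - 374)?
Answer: -819515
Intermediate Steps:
B(o) = o*(23 + o) (B(o) = o*(o + 23) = o*(23 + o))
(265 + B(22))*(-279 - 374) = (265 + 22*(23 + 22))*(-279 - 374) = (265 + 22*45)*(-653) = (265 + 990)*(-653) = 1255*(-653) = -819515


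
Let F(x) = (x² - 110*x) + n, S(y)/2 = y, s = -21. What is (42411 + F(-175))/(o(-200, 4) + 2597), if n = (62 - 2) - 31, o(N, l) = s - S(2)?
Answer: 92315/2572 ≈ 35.892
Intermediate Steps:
S(y) = 2*y
o(N, l) = -25 (o(N, l) = -21 - 2*2 = -21 - 1*4 = -21 - 4 = -25)
n = 29 (n = 60 - 31 = 29)
F(x) = 29 + x² - 110*x (F(x) = (x² - 110*x) + 29 = 29 + x² - 110*x)
(42411 + F(-175))/(o(-200, 4) + 2597) = (42411 + (29 + (-175)² - 110*(-175)))/(-25 + 2597) = (42411 + (29 + 30625 + 19250))/2572 = (42411 + 49904)*(1/2572) = 92315*(1/2572) = 92315/2572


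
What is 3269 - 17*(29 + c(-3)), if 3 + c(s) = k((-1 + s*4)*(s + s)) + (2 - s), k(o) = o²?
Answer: -100686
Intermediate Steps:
c(s) = -1 - s + 4*s²*(-1 + 4*s)² (c(s) = -3 + (((-1 + s*4)*(s + s))² + (2 - s)) = -3 + (((-1 + 4*s)*(2*s))² + (2 - s)) = -3 + ((2*s*(-1 + 4*s))² + (2 - s)) = -3 + (4*s²*(-1 + 4*s)² + (2 - s)) = -3 + (2 - s + 4*s²*(-1 + 4*s)²) = -1 - s + 4*s²*(-1 + 4*s)²)
3269 - 17*(29 + c(-3)) = 3269 - 17*(29 + (-1 - 1*(-3) + 4*(-3)²*(-1 + 4*(-3))²)) = 3269 - 17*(29 + (-1 + 3 + 4*9*(-1 - 12)²)) = 3269 - 17*(29 + (-1 + 3 + 4*9*(-13)²)) = 3269 - 17*(29 + (-1 + 3 + 4*9*169)) = 3269 - 17*(29 + (-1 + 3 + 6084)) = 3269 - 17*(29 + 6086) = 3269 - 17*6115 = 3269 - 103955 = -100686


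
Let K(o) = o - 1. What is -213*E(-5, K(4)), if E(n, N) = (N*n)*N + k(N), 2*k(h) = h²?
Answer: 17253/2 ≈ 8626.5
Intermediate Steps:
K(o) = -1 + o
k(h) = h²/2
E(n, N) = N²/2 + n*N² (E(n, N) = (N*n)*N + N²/2 = n*N² + N²/2 = N²/2 + n*N²)
-213*E(-5, K(4)) = -213*(-1 + 4)²*(½ - 5) = -213*3²*(-9)/2 = -1917*(-9)/2 = -213*(-81/2) = 17253/2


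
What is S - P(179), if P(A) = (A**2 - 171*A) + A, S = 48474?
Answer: 46863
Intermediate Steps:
P(A) = A**2 - 170*A
S - P(179) = 48474 - 179*(-170 + 179) = 48474 - 179*9 = 48474 - 1*1611 = 48474 - 1611 = 46863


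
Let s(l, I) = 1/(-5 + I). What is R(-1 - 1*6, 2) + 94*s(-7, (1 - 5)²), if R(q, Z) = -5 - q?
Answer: 116/11 ≈ 10.545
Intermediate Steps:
R(-1 - 1*6, 2) + 94*s(-7, (1 - 5)²) = (-5 - (-1 - 1*6)) + 94/(-5 + (1 - 5)²) = (-5 - (-1 - 6)) + 94/(-5 + (-4)²) = (-5 - 1*(-7)) + 94/(-5 + 16) = (-5 + 7) + 94/11 = 2 + 94*(1/11) = 2 + 94/11 = 116/11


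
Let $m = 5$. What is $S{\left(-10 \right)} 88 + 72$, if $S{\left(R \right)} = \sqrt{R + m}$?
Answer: $72 + 88 i \sqrt{5} \approx 72.0 + 196.77 i$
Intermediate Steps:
$S{\left(R \right)} = \sqrt{5 + R}$ ($S{\left(R \right)} = \sqrt{R + 5} = \sqrt{5 + R}$)
$S{\left(-10 \right)} 88 + 72 = \sqrt{5 - 10} \cdot 88 + 72 = \sqrt{-5} \cdot 88 + 72 = i \sqrt{5} \cdot 88 + 72 = 88 i \sqrt{5} + 72 = 72 + 88 i \sqrt{5}$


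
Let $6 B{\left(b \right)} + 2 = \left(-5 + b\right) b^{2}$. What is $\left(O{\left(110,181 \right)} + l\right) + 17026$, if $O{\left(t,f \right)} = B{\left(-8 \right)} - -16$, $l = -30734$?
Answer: $-13831$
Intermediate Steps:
$B{\left(b \right)} = - \frac{1}{3} + \frac{b^{2} \left(-5 + b\right)}{6}$ ($B{\left(b \right)} = - \frac{1}{3} + \frac{\left(-5 + b\right) b^{2}}{6} = - \frac{1}{3} + \frac{b^{2} \left(-5 + b\right)}{6}$)
$O{\left(t,f \right)} = -123$ ($O{\left(t,f \right)} = \left(- \frac{1}{3} - \frac{5 \left(-8\right)^{2}}{6} + \frac{\left(-8\right)^{3}}{6}\right) - -16 = \left(- \frac{1}{3} - \frac{160}{3} + \frac{1}{6} \left(-512\right)\right) + 16 = \left(- \frac{1}{3} - \frac{160}{3} - \frac{256}{3}\right) + 16 = -139 + 16 = -123$)
$\left(O{\left(110,181 \right)} + l\right) + 17026 = \left(-123 - 30734\right) + 17026 = -30857 + 17026 = -13831$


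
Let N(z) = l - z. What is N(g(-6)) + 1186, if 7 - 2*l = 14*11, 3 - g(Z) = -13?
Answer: 2193/2 ≈ 1096.5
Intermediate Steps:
g(Z) = 16 (g(Z) = 3 - 1*(-13) = 3 + 13 = 16)
l = -147/2 (l = 7/2 - 7*11 = 7/2 - ½*154 = 7/2 - 77 = -147/2 ≈ -73.500)
N(z) = -147/2 - z
N(g(-6)) + 1186 = (-147/2 - 1*16) + 1186 = (-147/2 - 16) + 1186 = -179/2 + 1186 = 2193/2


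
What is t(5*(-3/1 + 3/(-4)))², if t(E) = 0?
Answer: 0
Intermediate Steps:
t(5*(-3/1 + 3/(-4)))² = 0² = 0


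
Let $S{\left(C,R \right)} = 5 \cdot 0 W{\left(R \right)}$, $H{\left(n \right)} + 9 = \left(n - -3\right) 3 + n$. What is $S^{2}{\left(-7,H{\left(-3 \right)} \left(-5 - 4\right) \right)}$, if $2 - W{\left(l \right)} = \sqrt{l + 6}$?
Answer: $0$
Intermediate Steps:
$H{\left(n \right)} = 4 n$ ($H{\left(n \right)} = -9 + \left(\left(n - -3\right) 3 + n\right) = -9 + \left(\left(n + 3\right) 3 + n\right) = -9 + \left(\left(3 + n\right) 3 + n\right) = -9 + \left(\left(9 + 3 n\right) + n\right) = -9 + \left(9 + 4 n\right) = 4 n$)
$W{\left(l \right)} = 2 - \sqrt{6 + l}$ ($W{\left(l \right)} = 2 - \sqrt{l + 6} = 2 - \sqrt{6 + l}$)
$S{\left(C,R \right)} = 0$ ($S{\left(C,R \right)} = 5 \cdot 0 \left(2 - \sqrt{6 + R}\right) = 0 \left(2 - \sqrt{6 + R}\right) = 0$)
$S^{2}{\left(-7,H{\left(-3 \right)} \left(-5 - 4\right) \right)} = 0^{2} = 0$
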